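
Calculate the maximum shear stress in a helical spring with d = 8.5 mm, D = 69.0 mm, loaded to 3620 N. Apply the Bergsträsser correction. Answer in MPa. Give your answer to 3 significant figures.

1210 MPa

Spring index C = D/d = 69.0/8.5 = 8.1176
K_B = (4C+2)/(4C−3) = 34.471/29.471 = 1.1697
τ₀ = 8FD/(πd³) = 8·3620·69.0/(π·8.5³) = 1.99824e+06/1929.3 = 1035.7 MPa
τ_max = K·τ₀ = 1.1697 × 1035.7 = 1211.4 MPa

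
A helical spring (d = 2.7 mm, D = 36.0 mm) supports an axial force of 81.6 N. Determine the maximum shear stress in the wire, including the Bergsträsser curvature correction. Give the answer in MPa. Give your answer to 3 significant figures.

Spring index C = D/d = 36.0/2.7 = 13.3333
K_B = (4C+2)/(4C−3) = 55.333/50.333 = 1.0993
τ₀ = 8FD/(πd³) = 8·81.6·36.0/(π·2.7³) = 23500.8/61.836 = 380.05 MPa
τ_max = K·τ₀ = 1.0993 × 380.05 = 417.8 MPa

418 MPa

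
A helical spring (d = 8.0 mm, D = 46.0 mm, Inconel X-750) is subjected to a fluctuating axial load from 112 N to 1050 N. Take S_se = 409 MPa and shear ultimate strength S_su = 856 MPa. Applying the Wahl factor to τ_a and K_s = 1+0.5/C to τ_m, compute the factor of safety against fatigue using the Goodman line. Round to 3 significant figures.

C = D/d = 46.0/8.0 = 5.7500; K_W = (4C−1)/(4C−4)+0.615/C = 1.2649; K_s = 1+0.5/C = 1.0870
F_a = (F_max−F_min)/2 = 469 N; F_m = (F_max+F_min)/2 = 581 N
τ_a = K_W·8F_aD/(πd³) = 1.2649 × 107.3 = 135.72 MPa
τ_m = K_s·8F_mD/(πd³) = 1.0870 × 132.92 = 144.48 MPa
Goodman: 1/n_f = τ_a/S_se + τ_m/S_su = 135.72/409 + 144.48/856 = 0.33183 + 0.16879 = 0.50062
n_f = 1/0.50062 = 1.998

2.00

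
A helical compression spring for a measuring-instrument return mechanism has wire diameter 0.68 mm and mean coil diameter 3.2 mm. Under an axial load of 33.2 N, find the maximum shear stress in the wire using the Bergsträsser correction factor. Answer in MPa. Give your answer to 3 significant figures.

1130 MPa

Spring index C = D/d = 3.2/0.68 = 4.7059
K_B = (4C+2)/(4C−3) = 20.824/15.824 = 1.3160
τ₀ = 8FD/(πd³) = 8·33.2·3.2/(π·0.68³) = 849.92/0.98782 = 860.4 MPa
τ_max = K·τ₀ = 1.3160 × 860.4 = 1132.3 MPa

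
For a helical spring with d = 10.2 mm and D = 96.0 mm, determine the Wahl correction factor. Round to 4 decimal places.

C = D/d = 96.0/10.2 = 9.4118
K_W = (4C−1)/(4C−4) + 0.615/C = 36.647/33.647 + 0.0653 = 1.1545

1.1545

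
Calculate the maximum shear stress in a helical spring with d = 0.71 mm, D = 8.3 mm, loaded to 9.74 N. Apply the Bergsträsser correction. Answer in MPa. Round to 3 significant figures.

Spring index C = D/d = 8.3/0.71 = 11.6901
K_B = (4C+2)/(4C−3) = 48.761/43.761 = 1.1143
τ₀ = 8FD/(πd³) = 8·9.74·8.3/(π·0.71³) = 646.736/1.1244 = 575.18 MPa
τ_max = K·τ₀ = 1.1143 × 575.18 = 640.9 MPa

641 MPa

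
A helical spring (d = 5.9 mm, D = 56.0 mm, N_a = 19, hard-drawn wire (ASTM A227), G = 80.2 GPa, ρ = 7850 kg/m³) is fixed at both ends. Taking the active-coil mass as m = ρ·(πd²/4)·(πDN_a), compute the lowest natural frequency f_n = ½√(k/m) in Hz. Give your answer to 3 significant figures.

k = Gd⁴/(8D³N_a) = (80.2×10³)(5.9⁴)/(8·56.0³·19) = 3.6406 N/mm = 3640.6 N/m
Wire length L = πDN_a = π·56.0·19 = 3342.7 mm
m = ρ·(πd²/4)·L = 7850 × 27.34×10⁻⁶ m² × 3.3427 m = 0.71739 kg
f_n = ½√(k/m) = 0.5·√(3640.6/0.71739) = 0.5·√(5074.8) = 35.619 Hz

35.6 Hz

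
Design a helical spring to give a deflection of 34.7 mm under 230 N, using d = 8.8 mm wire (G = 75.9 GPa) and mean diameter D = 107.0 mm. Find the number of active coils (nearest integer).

Required rate k = F/δ = 230/34.7 = 6.6282 N/mm
N_a = Gd⁴/(8D³k) = (75.9×10³ × 8.8⁴)/(8 × 107.0³ × 6.6282)
    = 4.55169e+08 / 6.49591e+07 = 7.007 → 7 coils

7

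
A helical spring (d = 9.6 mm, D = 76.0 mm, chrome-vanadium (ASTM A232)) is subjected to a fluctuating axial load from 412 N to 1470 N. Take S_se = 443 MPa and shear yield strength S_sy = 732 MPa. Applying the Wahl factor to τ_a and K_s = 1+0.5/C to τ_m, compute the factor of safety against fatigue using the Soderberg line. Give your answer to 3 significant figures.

C = D/d = 76.0/9.6 = 7.9167; K_W = (4C−1)/(4C−4)+0.615/C = 1.1861; K_s = 1+0.5/C = 1.0632
F_a = (F_max−F_min)/2 = 529 N; F_m = (F_max+F_min)/2 = 941 N
τ_a = K_W·8F_aD/(πd³) = 1.1861 × 115.72 = 137.25 MPa
τ_m = K_s·8F_mD/(πd³) = 1.0632 × 205.84 = 218.84 MPa
Soderberg: 1/n_f = τ_a/S_se + τ_m/S_sy = 137.25/443 + 218.84/732 = 0.30983 + 0.29896 = 0.60879
n_f = 1/0.60879 = 1.643

1.64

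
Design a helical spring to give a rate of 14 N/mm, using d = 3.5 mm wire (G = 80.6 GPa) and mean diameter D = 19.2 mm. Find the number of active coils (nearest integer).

15

N_a = Gd⁴/(8D³k) = (80.6×10³ × 3.5⁴)/(8 × 19.2³ × 14)
    = 1.2095e+07 / 792723 = 15.26 → 15 coils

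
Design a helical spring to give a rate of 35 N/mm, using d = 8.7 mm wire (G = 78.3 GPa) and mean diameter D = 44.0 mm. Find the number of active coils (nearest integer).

N_a = Gd⁴/(8D³k) = (78.3×10³ × 8.7⁴)/(8 × 44.0³ × 35)
    = 4.48579e+08 / 2.38515e+07 = 18.81 → 19 coils

19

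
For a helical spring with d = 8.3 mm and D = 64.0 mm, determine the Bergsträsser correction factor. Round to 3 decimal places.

1.180

C = D/d = 64.0/8.3 = 7.7108
K_B = (4C+2)/(4C−3) = 32.843/27.843 = 1.1796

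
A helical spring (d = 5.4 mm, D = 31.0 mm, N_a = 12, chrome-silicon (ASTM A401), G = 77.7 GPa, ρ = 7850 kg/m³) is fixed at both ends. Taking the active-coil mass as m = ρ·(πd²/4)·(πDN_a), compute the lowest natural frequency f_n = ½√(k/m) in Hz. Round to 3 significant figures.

k = Gd⁴/(8D³N_a) = (77.7×10³)(5.4⁴)/(8·31.0³·12) = 23.101 N/mm = 23101 N/m
Wire length L = πDN_a = π·31.0·12 = 1168.7 mm
m = ρ·(πd²/4)·L = 7850 × 22.902×10⁻⁶ m² × 1.1687 m = 0.21011 kg
f_n = ½√(k/m) = 0.5·√(23101/0.21011) = 0.5·√(1.0995e+05) = 165.79 Hz

166 Hz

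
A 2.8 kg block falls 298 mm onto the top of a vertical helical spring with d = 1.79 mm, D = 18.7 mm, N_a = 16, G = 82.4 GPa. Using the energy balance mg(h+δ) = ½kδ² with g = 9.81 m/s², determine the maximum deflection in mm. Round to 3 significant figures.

157 mm

k = Gd⁴/(8D³N_a) = (82.4×10³)(1.79⁴)/(8·18.7³·16) = 1.0107 N/mm
W = mg = 2.8 × 9.81 = 27.468 N
½kδ² − Wδ − Wh = 0 → δ = (W + √(W² + 2kWh))/k
δ = (27.468 + √(754.49 + 16545.4))/1.0107 = (27.468 + 131.53)/1.0107 = 157.32 mm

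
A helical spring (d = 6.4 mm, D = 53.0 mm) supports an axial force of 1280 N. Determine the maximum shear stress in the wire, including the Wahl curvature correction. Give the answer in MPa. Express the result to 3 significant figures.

Spring index C = D/d = 53.0/6.4 = 8.2812
K_W = (4C−1)/(4C−4) + 0.615/C = 32.125/29.125 + 0.0743 = 1.1773
τ₀ = 8FD/(πd³) = 8·1280·53.0/(π·6.4³) = 542720/823.55 = 659 MPa
τ_max = K·τ₀ = 1.1773 × 659 = 775.82 MPa

776 MPa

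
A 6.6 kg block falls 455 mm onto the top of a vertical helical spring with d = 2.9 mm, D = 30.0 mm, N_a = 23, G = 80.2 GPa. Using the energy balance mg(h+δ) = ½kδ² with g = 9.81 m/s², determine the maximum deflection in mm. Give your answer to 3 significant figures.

291 mm

k = Gd⁴/(8D³N_a) = (80.2×10³)(2.9⁴)/(8·30.0³·23) = 1.1418 N/mm
W = mg = 6.6 × 9.81 = 64.746 N
½kδ² − Wδ − Wh = 0 → δ = (W + √(W² + 2kWh))/k
δ = (64.746 + √(4192 + 67272.7))/1.1418 = (64.746 + 267.33)/1.1418 = 290.84 mm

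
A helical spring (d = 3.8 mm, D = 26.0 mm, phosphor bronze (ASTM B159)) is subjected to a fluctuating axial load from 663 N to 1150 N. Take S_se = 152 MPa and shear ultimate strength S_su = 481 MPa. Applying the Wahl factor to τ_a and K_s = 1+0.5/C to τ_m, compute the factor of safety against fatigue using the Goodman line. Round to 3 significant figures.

C = D/d = 26.0/3.8 = 6.8421; K_W = (4C−1)/(4C−4)+0.615/C = 1.2183; K_s = 1+0.5/C = 1.0731
F_a = (F_max−F_min)/2 = 243.5 N; F_m = (F_max+F_min)/2 = 906.5 N
τ_a = K_W·8F_aD/(πd³) = 1.2183 × 293.81 = 357.93 MPa
τ_m = K_s·8F_mD/(πd³) = 1.0731 × 1093.8 = 1173.7 MPa
Goodman: 1/n_f = τ_a/S_se + τ_m/S_su = 357.93/152 + 1173.7/481 = 2.35483 + 2.44015 = 4.795
n_f = 1/4.795 = 0.2086

0.209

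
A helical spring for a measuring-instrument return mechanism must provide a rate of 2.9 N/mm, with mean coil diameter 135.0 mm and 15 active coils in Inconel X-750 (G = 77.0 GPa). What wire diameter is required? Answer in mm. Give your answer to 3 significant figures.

d = (8D³N_a·k / G)^(1/4) = (8·135.0³·15·2.9 / (77.0×10³))^0.25
  = (11120)^0.25 = 10.2689 mm

10.3 mm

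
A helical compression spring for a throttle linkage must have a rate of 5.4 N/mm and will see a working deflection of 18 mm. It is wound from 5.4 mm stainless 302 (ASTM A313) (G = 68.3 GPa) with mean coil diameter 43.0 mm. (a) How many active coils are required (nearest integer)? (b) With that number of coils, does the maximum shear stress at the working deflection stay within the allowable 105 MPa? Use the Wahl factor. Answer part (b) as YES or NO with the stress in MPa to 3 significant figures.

N_a = Gd⁴/(8D³k) = (68.3×10³)(5.4⁴)/(8·43.0³·5.4) = 16.91 → N_a = 17
Actual rate k = Gd⁴/(8D³·17) = 5.371 N/mm
Working load F = kδ = 5.371·18 = 96.677 N
C = 43.0/5.4 = 7.9630; K_W = (4C−1)/(4C−4)+0.615/C = 1.1849
τ_max = K_W·8FD/(πd³) = 1.1849·67.228 = 79.662 MPa
τ_max ≤ 105 MPa → acceptable

(a) 17 coils; (b) YES, τ_max = 79.7 MPa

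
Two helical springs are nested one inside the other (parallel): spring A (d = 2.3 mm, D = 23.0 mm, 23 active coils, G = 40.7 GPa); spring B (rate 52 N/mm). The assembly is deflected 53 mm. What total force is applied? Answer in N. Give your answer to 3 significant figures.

2780 N

k_A = Gd⁴/(8D³N_a) = (40.7×10³)(2.3⁴)/(8·23.0³·23) = 0.50875 N/mm
Parallel: k_eq = 0.50875 + 52 = 52.509 N/mm
F = k_eq·δ = 52.509·53 = 2783 N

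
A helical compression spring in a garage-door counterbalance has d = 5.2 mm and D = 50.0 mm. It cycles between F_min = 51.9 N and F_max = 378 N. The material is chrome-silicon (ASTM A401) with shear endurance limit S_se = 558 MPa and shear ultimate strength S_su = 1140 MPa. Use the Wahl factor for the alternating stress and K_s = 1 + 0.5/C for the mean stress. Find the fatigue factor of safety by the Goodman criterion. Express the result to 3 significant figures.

C = D/d = 50.0/5.2 = 9.6154; K_W = (4C−1)/(4C−4)+0.615/C = 1.1510; K_s = 1+0.5/C = 1.0520
F_a = (F_max−F_min)/2 = 163.05 N; F_m = (F_max+F_min)/2 = 214.95 N
τ_a = K_W·8F_aD/(πd³) = 1.1510 × 147.65 = 169.94 MPa
τ_m = K_s·8F_mD/(πd³) = 1.0520 × 194.64 = 204.76 MPa
Goodman: 1/n_f = τ_a/S_se + τ_m/S_su = 169.94/558 + 204.76/1140 = 0.30456 + 0.17962 = 0.48417
n_f = 1/0.48417 = 2.065

2.07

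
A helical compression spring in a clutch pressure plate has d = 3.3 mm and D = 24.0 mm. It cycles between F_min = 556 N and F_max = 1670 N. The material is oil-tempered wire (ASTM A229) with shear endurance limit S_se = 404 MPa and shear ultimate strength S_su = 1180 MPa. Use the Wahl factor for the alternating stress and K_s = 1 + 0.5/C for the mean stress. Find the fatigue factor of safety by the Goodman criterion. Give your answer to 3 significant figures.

0.220

C = D/d = 24.0/3.3 = 7.2727; K_W = (4C−1)/(4C−4)+0.615/C = 1.2041; K_s = 1+0.5/C = 1.0688
F_a = (F_max−F_min)/2 = 557 N; F_m = (F_max+F_min)/2 = 1113 N
τ_a = K_W·8F_aD/(πd³) = 1.2041 × 947.25 = 1140.6 MPa
τ_m = K_s·8F_mD/(πd³) = 1.0688 × 1892.8 = 2022.9 MPa
Goodman: 1/n_f = τ_a/S_se + τ_m/S_su = 1140.6/404 + 2022.9/1180 = 2.82329 + 1.71435 = 4.5376
n_f = 1/4.5376 = 0.2204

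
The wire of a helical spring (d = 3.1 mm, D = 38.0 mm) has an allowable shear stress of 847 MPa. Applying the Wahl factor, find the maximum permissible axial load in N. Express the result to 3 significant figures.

C = D/d = 38.0/3.1 = 12.2581
K_W = (4C−1)/(4C−4) + 0.615/C = 48.032/45.032 + 0.0502 = 1.1168
τ_max = K·8FD/(πd³) → F_max = τ_allow·πd³/(8DK)
F_max = 847·π·3.1³/(8·38.0·1.1168) = 79272/339.5 = 233.49 N

233 N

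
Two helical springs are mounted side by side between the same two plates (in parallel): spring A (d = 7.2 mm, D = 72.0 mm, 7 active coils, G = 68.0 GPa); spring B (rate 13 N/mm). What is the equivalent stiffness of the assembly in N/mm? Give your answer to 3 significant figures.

k_A = Gd⁴/(8D³N_a) = (68.0×10³)(7.2⁴)/(8·72.0³·7) = 8.7429 N/mm
Parallel: k_eq = 8.7429 + 13 = 21.743 N/mm

21.7 N/mm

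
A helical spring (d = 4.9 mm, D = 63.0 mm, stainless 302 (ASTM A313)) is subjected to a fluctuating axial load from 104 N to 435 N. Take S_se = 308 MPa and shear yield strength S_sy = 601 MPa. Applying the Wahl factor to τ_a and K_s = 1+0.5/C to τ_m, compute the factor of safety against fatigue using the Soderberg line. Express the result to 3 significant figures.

C = D/d = 63.0/4.9 = 12.8571; K_W = (4C−1)/(4C−4)+0.615/C = 1.1111; K_s = 1+0.5/C = 1.0389
F_a = (F_max−F_min)/2 = 165.5 N; F_m = (F_max+F_min)/2 = 269.5 N
τ_a = K_W·8F_aD/(πd³) = 1.1111 × 225.68 = 250.75 MPa
τ_m = K_s·8F_mD/(πd³) = 1.0389 × 367.49 = 381.79 MPa
Soderberg: 1/n_f = τ_a/S_se + τ_m/S_sy = 250.75/308 + 381.79/601 = 0.81412 + 0.63525 = 1.4494
n_f = 1/1.4494 = 0.69

0.690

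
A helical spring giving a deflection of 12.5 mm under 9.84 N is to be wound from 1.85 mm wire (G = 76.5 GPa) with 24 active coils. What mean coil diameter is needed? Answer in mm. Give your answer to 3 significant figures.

18.1 mm

Required rate k = F/δ = 9.84/12.5 = 0.7872 N/mm
D = (Gd⁴/(8N_a·k))^(1/3) = (76.5×10³·1.85⁴/(8·24·0.7872))^(1/3)
  = (5928.73)^(1/3) = 18.0990 mm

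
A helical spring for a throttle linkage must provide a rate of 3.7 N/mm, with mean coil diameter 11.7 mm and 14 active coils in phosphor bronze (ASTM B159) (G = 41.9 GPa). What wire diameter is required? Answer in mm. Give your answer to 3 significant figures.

d = (8D³N_a·k / G)^(1/4) = (8·11.7³·14·3.7 / (41.9×10³))^0.25
  = (15.84)^0.25 = 1.9950 mm

1.99 mm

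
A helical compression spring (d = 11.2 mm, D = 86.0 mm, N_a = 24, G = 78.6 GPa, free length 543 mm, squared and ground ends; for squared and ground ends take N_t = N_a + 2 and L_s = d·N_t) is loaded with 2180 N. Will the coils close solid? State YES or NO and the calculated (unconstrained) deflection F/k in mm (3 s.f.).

NO, δ = 215 mm

k = Gd⁴/(8D³N_a) = (78.6×10³)(11.2⁴)/(8·86.0³·24) = 10.127 N/mm
N_t = 26; L_s = 11.2·26 = 291.2 mm; δ_solid = L₀ − L_s = 543 − 291.2 = 251.8 mm
δ = F/k = 2180/10.127 = 215.26 mm
δ < δ_solid → spring does not go solid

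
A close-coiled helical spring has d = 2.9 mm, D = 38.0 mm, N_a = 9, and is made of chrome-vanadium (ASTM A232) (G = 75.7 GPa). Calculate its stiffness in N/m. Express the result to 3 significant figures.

k = Gd⁴/(8D³N_a) = (75.7×10³ × 2.9⁴) / (8 × 38.0³ × 9)
  = 5.35412e+06 / 3.95078e+06 = 1.3552 N/mm = 1355.2 N/m

1360 N/m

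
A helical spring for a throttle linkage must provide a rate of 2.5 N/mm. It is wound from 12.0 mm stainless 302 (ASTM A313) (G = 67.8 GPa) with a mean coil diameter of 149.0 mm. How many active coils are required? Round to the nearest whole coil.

21

N_a = Gd⁴/(8D³k) = (67.8×10³ × 12.0⁴)/(8 × 149.0³ × 2.5)
    = 1.4059e+09 / 6.6159e+07 = 21.25 → 21 coils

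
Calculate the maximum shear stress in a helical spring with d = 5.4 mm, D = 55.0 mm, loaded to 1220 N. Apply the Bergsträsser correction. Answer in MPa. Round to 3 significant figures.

1230 MPa

Spring index C = D/d = 55.0/5.4 = 10.1852
K_B = (4C+2)/(4C−3) = 42.741/37.741 = 1.1325
τ₀ = 8FD/(πd³) = 8·1220·55.0/(π·5.4³) = 536800/494.69 = 1085.1 MPa
τ_max = K·τ₀ = 1.1325 × 1085.1 = 1228.9 MPa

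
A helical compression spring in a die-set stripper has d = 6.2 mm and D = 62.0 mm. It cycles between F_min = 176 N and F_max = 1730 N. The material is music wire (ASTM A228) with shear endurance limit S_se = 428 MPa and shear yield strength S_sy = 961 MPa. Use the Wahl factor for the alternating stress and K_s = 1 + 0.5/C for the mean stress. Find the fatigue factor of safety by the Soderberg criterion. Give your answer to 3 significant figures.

C = D/d = 62.0/6.2 = 10.0000; K_W = (4C−1)/(4C−4)+0.615/C = 1.1448; K_s = 1+0.5/C = 1.0500
F_a = (F_max−F_min)/2 = 777 N; F_m = (F_max+F_min)/2 = 953 N
τ_a = K_W·8F_aD/(πd³) = 1.1448 × 514.73 = 589.28 MPa
τ_m = K_s·8F_mD/(πd³) = 1.0500 × 631.32 = 662.89 MPa
Soderberg: 1/n_f = τ_a/S_se + τ_m/S_sy = 589.28/428 + 662.89/961 = 1.37682 + 0.68979 = 2.0666
n_f = 1/2.0666 = 0.4839

0.484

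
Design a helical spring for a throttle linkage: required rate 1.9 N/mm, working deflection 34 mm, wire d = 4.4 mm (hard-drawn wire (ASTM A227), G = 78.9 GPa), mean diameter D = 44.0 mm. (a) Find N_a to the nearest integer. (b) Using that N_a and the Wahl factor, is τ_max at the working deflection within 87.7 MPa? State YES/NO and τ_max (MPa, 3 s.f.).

(a) 23 coils; (b) NO, τ_max = 96.6 MPa

N_a = Gd⁴/(8D³k) = (78.9×10³)(4.4⁴)/(8·44.0³·1.9) = 22.84 → N_a = 23
Actual rate k = Gd⁴/(8D³·23) = 1.8867 N/mm
Working load F = kδ = 1.8867·34 = 64.149 N
C = 44.0/4.4 = 10.0000; K_W = (4C−1)/(4C−4)+0.615/C = 1.1448
τ_max = K_W·8FD/(πd³) = 1.1448·84.377 = 96.598 MPa
τ_max > 87.7 MPa → exceeds allowable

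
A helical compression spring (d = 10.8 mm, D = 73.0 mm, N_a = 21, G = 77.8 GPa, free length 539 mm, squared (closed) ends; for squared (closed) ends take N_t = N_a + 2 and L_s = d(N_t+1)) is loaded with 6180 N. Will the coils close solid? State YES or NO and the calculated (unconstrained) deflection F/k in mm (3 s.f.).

YES, δ = 382 mm

k = Gd⁴/(8D³N_a) = (77.8×10³)(10.8⁴)/(8·73.0³·21) = 16.196 N/mm
N_t = 23; L_s = 10.8·24 = 259.2 mm; δ_solid = L₀ − L_s = 539 − 259.2 = 279.8 mm
δ = F/k = 6180/16.196 = 381.59 mm
δ ≥ δ_solid → spring goes solid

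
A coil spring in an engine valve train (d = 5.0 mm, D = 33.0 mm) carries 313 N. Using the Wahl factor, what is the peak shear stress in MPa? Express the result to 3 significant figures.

Spring index C = D/d = 33.0/5.0 = 6.6000
K_W = (4C−1)/(4C−4) + 0.615/C = 25.400/22.400 + 0.0932 = 1.2271
τ₀ = 8FD/(πd³) = 8·313·33.0/(π·5.0³) = 82632/392.7 = 210.42 MPa
τ_max = K·τ₀ = 1.2271 × 210.42 = 258.21 MPa

258 MPa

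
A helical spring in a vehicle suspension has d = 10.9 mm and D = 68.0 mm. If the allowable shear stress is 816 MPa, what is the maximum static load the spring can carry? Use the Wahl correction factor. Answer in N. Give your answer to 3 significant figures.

C = D/d = 68.0/10.9 = 6.2385
K_W = (4C−1)/(4C−4) + 0.615/C = 23.954/20.954 + 0.0986 = 1.2418
τ_max = K·8FD/(πd³) → F_max = τ_allow·πd³/(8DK)
F_max = 816·π·10.9³/(8·68.0·1.2418) = 3.3199e+06/675.51 = 4914.6 N

4910 N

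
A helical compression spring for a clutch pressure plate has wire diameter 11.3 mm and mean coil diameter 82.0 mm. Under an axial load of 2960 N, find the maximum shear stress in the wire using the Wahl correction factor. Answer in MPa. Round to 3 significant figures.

516 MPa

Spring index C = D/d = 82.0/11.3 = 7.2566
K_W = (4C−1)/(4C−4) + 0.615/C = 28.027/25.027 + 0.0848 = 1.2046
τ₀ = 8FD/(πd³) = 8·2960·82.0/(π·11.3³) = 1.94176e+06/4533 = 428.36 MPa
τ_max = K·τ₀ = 1.2046 × 428.36 = 516.01 MPa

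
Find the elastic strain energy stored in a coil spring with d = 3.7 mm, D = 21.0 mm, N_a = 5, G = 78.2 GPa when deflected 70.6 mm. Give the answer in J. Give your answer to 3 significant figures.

98.6 J

k = Gd⁴/(8D³N_a) = (78.2×10³)(3.7⁴)/(8·21.0³·5) = 39.564 N/mm
U = ½kδ² = 0.5 × 39.564 × 70.6² = 98600 N·mm = 98.6 J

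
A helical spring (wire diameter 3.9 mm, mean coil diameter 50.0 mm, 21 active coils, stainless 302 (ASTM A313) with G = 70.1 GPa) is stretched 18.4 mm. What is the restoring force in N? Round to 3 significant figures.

k = Gd⁴/(8D³N_a) = (70.1×10³)(3.9⁴)/(8·50.0³·21) = 0.77225 N/mm
F = k·δ = 0.77225 × 18.4 = 14.209 N

14.2 N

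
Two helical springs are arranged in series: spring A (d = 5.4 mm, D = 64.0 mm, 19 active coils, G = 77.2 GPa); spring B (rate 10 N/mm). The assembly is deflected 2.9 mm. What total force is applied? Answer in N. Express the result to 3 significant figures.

k_A = Gd⁴/(8D³N_a) = (77.2×10³)(5.4⁴)/(8·64.0³·19) = 1.6474 N/mm
Series: 1/k_eq = 1/1.6474 + 1/10 = 0.707; k_eq = 1.4144 N/mm
F = k_eq·δ = 1.4144·2.9 = 4.1018 N

4.10 N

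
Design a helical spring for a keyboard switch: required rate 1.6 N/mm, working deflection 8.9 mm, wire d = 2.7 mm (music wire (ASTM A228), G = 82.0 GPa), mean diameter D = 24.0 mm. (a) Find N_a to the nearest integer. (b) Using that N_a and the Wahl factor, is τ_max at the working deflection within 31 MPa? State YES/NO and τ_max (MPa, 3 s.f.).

N_a = Gd⁴/(8D³k) = (82.0×10³)(2.7⁴)/(8·24.0³·1.6) = 24.63 → N_a = 25
Actual rate k = Gd⁴/(8D³·25) = 1.5762 N/mm
Working load F = kδ = 1.5762·8.9 = 14.028 N
C = 24.0/2.7 = 8.8889; K_W = (4C−1)/(4C−4)+0.615/C = 1.1643
τ_max = K_W·8FD/(πd³) = 1.1643·43.557 = 50.711 MPa
τ_max > 31 MPa → exceeds allowable

(a) 25 coils; (b) NO, τ_max = 50.7 MPa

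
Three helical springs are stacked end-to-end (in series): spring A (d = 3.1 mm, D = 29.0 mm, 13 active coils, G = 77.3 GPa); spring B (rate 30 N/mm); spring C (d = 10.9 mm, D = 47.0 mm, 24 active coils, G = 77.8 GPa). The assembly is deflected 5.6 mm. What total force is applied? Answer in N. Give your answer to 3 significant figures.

k_A = Gd⁴/(8D³N_a) = (77.3×10³)(3.1⁴)/(8·29.0³·13) = 2.8145 N/mm
k_C = Gd⁴/(8D³N_a) = (77.8×10³)(10.9⁴)/(8·47.0³·24) = 55.092 N/mm
Series: 1/k_eq = 1/2.8145 + 1/30 + 1/55.092 = 0.40679; k_eq = 2.4583 N/mm
F = k_eq·δ = 2.4583·5.6 = 13.766 N

13.8 N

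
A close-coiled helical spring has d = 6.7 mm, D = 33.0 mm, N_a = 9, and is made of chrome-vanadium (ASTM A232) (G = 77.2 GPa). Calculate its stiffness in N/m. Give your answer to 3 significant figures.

60100 N/m

k = Gd⁴/(8D³N_a) = (77.2×10³ × 6.7⁴) / (8 × 33.0³ × 9)
  = 1.55567e+08 / 2.58746e+06 = 60.123 N/mm = 60123 N/m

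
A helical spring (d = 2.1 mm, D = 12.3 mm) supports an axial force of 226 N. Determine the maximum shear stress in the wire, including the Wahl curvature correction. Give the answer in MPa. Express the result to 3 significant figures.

963 MPa

Spring index C = D/d = 12.3/2.1 = 5.8571
K_W = (4C−1)/(4C−4) + 0.615/C = 22.429/19.429 + 0.1050 = 1.2594
τ₀ = 8FD/(πd³) = 8·226·12.3/(π·2.1³) = 22238.4/29.094 = 764.36 MPa
τ_max = K·τ₀ = 1.2594 × 764.36 = 962.64 MPa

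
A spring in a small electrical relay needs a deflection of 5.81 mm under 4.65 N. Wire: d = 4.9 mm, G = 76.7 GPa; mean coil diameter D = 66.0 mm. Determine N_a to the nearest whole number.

Required rate k = F/δ = 4.65/5.81 = 0.80034 N/mm
N_a = Gd⁴/(8D³k) = (76.7×10³ × 4.9⁴)/(8 × 66.0³ × 0.80034)
    = 4.4216e+07 / 1.84077e+06 = 24.02 → 24 coils

24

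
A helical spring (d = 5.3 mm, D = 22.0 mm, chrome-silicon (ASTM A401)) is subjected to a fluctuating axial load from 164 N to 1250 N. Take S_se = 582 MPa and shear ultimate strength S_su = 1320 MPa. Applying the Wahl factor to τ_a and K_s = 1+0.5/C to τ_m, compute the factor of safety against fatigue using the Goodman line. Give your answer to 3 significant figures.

1.40

C = D/d = 22.0/5.3 = 4.1509; K_W = (4C−1)/(4C−4)+0.615/C = 1.3862; K_s = 1+0.5/C = 1.1205
F_a = (F_max−F_min)/2 = 543 N; F_m = (F_max+F_min)/2 = 707 N
τ_a = K_W·8F_aD/(πd³) = 1.3862 × 204.33 = 283.24 MPa
τ_m = K_s·8F_mD/(πd³) = 1.1205 × 266.04 = 298.09 MPa
Goodman: 1/n_f = τ_a/S_se + τ_m/S_su = 283.24/582 + 298.09/1320 = 0.48667 + 0.22583 = 0.71249
n_f = 1/0.71249 = 1.404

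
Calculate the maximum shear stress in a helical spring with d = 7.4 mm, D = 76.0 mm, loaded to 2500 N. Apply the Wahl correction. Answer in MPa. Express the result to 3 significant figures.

Spring index C = D/d = 76.0/7.4 = 10.2703
K_W = (4C−1)/(4C−4) + 0.615/C = 40.081/37.081 + 0.0599 = 1.1408
τ₀ = 8FD/(πd³) = 8·2500·76.0/(π·7.4³) = 1.52e+06/1273 = 1194 MPa
τ_max = K·τ₀ = 1.1408 × 1194 = 1362.1 MPa

1360 MPa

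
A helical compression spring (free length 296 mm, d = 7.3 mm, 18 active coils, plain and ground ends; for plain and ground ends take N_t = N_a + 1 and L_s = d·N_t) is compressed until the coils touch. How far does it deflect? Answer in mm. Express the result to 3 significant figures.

157 mm

N_t = 19; L_s = 7.3·19 = 138.7 mm
δ_solid = L₀ − L_s = 296 − 138.7 = 157.3 mm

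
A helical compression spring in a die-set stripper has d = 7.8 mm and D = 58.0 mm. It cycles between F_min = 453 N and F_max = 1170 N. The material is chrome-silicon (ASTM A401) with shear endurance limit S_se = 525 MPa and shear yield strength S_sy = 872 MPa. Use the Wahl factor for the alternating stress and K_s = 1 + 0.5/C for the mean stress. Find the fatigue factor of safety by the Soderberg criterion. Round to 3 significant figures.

C = D/d = 58.0/7.8 = 7.4359; K_W = (4C−1)/(4C−4)+0.615/C = 1.1992; K_s = 1+0.5/C = 1.0672
F_a = (F_max−F_min)/2 = 358.5 N; F_m = (F_max+F_min)/2 = 811.5 N
τ_a = K_W·8F_aD/(πd³) = 1.1992 × 111.58 = 133.81 MPa
τ_m = K_s·8F_mD/(πd³) = 1.0672 × 252.56 = 269.55 MPa
Soderberg: 1/n_f = τ_a/S_se + τ_m/S_sy = 133.81/525 + 269.55/872 = 0.25487 + 0.30911 = 0.56399
n_f = 1/0.56399 = 1.773

1.77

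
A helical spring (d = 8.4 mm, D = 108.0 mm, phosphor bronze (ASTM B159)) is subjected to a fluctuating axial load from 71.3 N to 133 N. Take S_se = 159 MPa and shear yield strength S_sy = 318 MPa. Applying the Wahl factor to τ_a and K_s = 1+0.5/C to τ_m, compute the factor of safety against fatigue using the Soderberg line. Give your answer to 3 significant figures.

3.92

C = D/d = 108.0/8.4 = 12.8571; K_W = (4C−1)/(4C−4)+0.615/C = 1.1111; K_s = 1+0.5/C = 1.0389
F_a = (F_max−F_min)/2 = 30.85 N; F_m = (F_max+F_min)/2 = 102.15 N
τ_a = K_W·8F_aD/(πd³) = 1.1111 × 14.315 = 15.905 MPa
τ_m = K_s·8F_mD/(πd³) = 1.0389 × 47.398 = 49.242 MPa
Soderberg: 1/n_f = τ_a/S_se + τ_m/S_sy = 15.905/159 + 49.242/318 = 0.10003 + 0.15485 = 0.25488
n_f = 1/0.25488 = 3.923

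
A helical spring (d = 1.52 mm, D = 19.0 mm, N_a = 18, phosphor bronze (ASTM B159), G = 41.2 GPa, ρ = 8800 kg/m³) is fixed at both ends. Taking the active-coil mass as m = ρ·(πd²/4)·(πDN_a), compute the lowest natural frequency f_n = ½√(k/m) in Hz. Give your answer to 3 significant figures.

k = Gd⁴/(8D³N_a) = (41.2×10³)(1.52⁴)/(8·19.0³·18) = 0.22266 N/mm = 222.66 N/m
Wire length L = πDN_a = π·19.0·18 = 1074.4 mm
m = ρ·(πd²/4)·L = 8800 × 1.8146×10⁻⁶ m² × 1.0744 m = 0.017157 kg
f_n = ½√(k/m) = 0.5·√(222.66/0.017157) = 0.5·√(12978) = 56.961 Hz

57.0 Hz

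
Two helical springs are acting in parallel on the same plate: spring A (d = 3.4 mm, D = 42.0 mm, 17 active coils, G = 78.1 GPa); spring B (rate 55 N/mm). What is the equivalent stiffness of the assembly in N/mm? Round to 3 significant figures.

k_A = Gd⁴/(8D³N_a) = (78.1×10³)(3.4⁴)/(8·42.0³·17) = 1.0358 N/mm
Parallel: k_eq = 1.0358 + 55 = 56.036 N/mm

56.0 N/mm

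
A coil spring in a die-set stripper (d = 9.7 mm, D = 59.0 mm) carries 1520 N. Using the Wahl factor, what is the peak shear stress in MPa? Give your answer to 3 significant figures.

312 MPa

Spring index C = D/d = 59.0/9.7 = 6.0825
K_W = (4C−1)/(4C−4) + 0.615/C = 23.330/20.330 + 0.1011 = 1.2487
τ₀ = 8FD/(πd³) = 8·1520·59.0/(π·9.7³) = 717440/2867.2 = 250.22 MPa
τ_max = K·τ₀ = 1.2487 × 250.22 = 312.44 MPa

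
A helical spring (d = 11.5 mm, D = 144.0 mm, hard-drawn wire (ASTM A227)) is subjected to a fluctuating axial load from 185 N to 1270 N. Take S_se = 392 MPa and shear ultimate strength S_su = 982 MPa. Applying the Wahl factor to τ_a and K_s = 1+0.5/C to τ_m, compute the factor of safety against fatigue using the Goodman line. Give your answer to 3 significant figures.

1.79

C = D/d = 144.0/11.5 = 12.5217; K_W = (4C−1)/(4C−4)+0.615/C = 1.1142; K_s = 1+0.5/C = 1.0399
F_a = (F_max−F_min)/2 = 542.5 N; F_m = (F_max+F_min)/2 = 727.5 N
τ_a = K_W·8F_aD/(πd³) = 1.1142 × 130.8 = 145.74 MPa
τ_m = K_s·8F_mD/(πd³) = 1.0399 × 175.41 = 182.41 MPa
Goodman: 1/n_f = τ_a/S_se + τ_m/S_su = 145.74/392 + 182.41/982 = 0.37178 + 0.18575 = 0.55754
n_f = 1/0.55754 = 1.794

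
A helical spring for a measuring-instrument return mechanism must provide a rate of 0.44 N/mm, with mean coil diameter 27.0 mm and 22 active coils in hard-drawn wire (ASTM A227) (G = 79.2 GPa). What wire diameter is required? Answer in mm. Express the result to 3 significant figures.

2.09 mm

d = (8D³N_a·k / G)^(1/4) = (8·27.0³·22·0.44 / (79.2×10³))^0.25
  = (19.246)^0.25 = 2.0945 mm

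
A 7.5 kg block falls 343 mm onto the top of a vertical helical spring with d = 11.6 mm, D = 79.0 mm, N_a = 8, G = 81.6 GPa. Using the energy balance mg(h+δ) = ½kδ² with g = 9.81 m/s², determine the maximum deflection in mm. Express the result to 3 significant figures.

k = Gd⁴/(8D³N_a) = (81.6×10³)(11.6⁴)/(8·79.0³·8) = 46.823 N/mm
W = mg = 7.5 × 9.81 = 73.575 N
½kδ² − Wδ − Wh = 0 → δ = (W + √(W² + 2kWh))/k
δ = (73.575 + √(5413.3 + 2.36328e+06))/46.823 = (73.575 + 1539.1)/46.823 = 34.441 mm

34.4 mm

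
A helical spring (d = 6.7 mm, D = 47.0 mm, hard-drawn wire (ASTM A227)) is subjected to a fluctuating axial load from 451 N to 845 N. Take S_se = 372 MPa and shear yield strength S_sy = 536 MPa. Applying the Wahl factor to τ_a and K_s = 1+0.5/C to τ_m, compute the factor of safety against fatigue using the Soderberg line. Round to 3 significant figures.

1.30

C = D/d = 47.0/6.7 = 7.0149; K_W = (4C−1)/(4C−4)+0.615/C = 1.2124; K_s = 1+0.5/C = 1.0713
F_a = (F_max−F_min)/2 = 197 N; F_m = (F_max+F_min)/2 = 648 N
τ_a = K_W·8F_aD/(πd³) = 1.2124 × 78.393 = 95.041 MPa
τ_m = K_s·8F_mD/(πd³) = 1.0713 × 257.86 = 276.24 MPa
Soderberg: 1/n_f = τ_a/S_se + τ_m/S_sy = 95.041/372 + 276.24/536 = 0.25549 + 0.51538 = 0.77086
n_f = 1/0.77086 = 1.297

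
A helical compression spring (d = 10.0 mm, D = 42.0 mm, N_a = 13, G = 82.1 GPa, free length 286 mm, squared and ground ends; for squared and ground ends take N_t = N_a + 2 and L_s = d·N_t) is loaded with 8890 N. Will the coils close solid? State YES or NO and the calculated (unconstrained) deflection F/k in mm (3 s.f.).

k = Gd⁴/(8D³N_a) = (82.1×10³)(10.0⁴)/(8·42.0³·13) = 106.55 N/mm
N_t = 15; L_s = 10.0·15 = 150 mm; δ_solid = L₀ − L_s = 286 − 150 = 136 mm
δ = F/k = 8890/106.55 = 83.433 mm
δ < δ_solid → spring does not go solid

NO, δ = 83.4 mm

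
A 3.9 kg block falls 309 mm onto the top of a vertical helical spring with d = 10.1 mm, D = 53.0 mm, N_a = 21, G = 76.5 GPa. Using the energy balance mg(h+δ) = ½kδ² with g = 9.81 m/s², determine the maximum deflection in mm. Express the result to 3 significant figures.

k = Gd⁴/(8D³N_a) = (76.5×10³)(10.1⁴)/(8·53.0³·21) = 31.828 N/mm
W = mg = 3.9 × 9.81 = 38.259 N
½kδ² − Wδ − Wh = 0 → δ = (W + √(W² + 2kWh))/k
δ = (38.259 + √(1463.8 + 752544))/31.828 = (38.259 + 868.34)/31.828 = 28.484 mm

28.5 mm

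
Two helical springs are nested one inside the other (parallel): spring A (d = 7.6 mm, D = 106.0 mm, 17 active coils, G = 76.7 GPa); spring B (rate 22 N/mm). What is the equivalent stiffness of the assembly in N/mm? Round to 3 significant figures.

23.6 N/mm

k_A = Gd⁴/(8D³N_a) = (76.7×10³)(7.6⁴)/(8·106.0³·17) = 1.5798 N/mm
Parallel: k_eq = 1.5798 + 22 = 23.58 N/mm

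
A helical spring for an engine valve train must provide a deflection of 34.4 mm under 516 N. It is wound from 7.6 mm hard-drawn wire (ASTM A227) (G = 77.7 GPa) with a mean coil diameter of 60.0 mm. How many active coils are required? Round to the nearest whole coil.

10

Required rate k = F/δ = 516/34.4 = 15 N/mm
N_a = Gd⁴/(8D³k) = (77.7×10³ × 7.6⁴)/(8 × 60.0³ × 15)
    = 2.59224e+08 / 2.592e+07 = 10 → 10 coils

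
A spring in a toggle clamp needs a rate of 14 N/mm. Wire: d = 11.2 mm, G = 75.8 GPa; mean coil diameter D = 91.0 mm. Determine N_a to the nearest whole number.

N_a = Gd⁴/(8D³k) = (75.8×10³ × 11.2⁴)/(8 × 91.0³ × 14)
    = 1.19273e+09 / 8.44e+07 = 14.13 → 14 coils

14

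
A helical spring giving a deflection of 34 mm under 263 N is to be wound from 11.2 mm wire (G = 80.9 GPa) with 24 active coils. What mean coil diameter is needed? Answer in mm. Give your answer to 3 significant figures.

95.0 mm

Required rate k = F/δ = 263/34 = 7.7353 N/mm
D = (Gd⁴/(8N_a·k))^(1/3) = (80.9×10³·11.2⁴/(8·24·7.7353))^(1/3)
  = (857122)^(1/3) = 94.9906 mm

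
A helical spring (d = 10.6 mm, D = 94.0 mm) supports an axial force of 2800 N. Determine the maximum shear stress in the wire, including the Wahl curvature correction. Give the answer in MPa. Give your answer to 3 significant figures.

655 MPa

Spring index C = D/d = 94.0/10.6 = 8.8679
K_W = (4C−1)/(4C−4) + 0.615/C = 34.472/31.472 + 0.0694 = 1.1647
τ₀ = 8FD/(πd³) = 8·2800·94.0/(π·10.6³) = 2.1056e+06/3741.7 = 562.74 MPa
τ_max = K·τ₀ = 1.1647 × 562.74 = 655.41 MPa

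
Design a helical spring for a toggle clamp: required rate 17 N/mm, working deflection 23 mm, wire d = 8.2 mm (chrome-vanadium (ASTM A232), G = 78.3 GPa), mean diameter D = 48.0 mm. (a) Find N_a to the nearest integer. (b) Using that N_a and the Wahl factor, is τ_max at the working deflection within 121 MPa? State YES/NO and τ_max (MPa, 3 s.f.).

N_a = Gd⁴/(8D³k) = (78.3×10³)(8.2⁴)/(8·48.0³·17) = 23.54 → N_a = 24
Actual rate k = Gd⁴/(8D³·24) = 16.672 N/mm
Working load F = kδ = 16.672·23 = 383.46 N
C = 48.0/8.2 = 5.8537; K_W = (4C−1)/(4C−4)+0.615/C = 1.2596
τ_max = K_W·8FD/(πd³) = 1.2596·85.008 = 107.07 MPa
τ_max ≤ 121 MPa → acceptable

(a) 24 coils; (b) YES, τ_max = 107 MPa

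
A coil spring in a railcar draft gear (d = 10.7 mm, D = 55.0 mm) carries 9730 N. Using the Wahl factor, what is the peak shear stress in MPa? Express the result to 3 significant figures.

Spring index C = D/d = 55.0/10.7 = 5.1402
K_W = (4C−1)/(4C−4) + 0.615/C = 19.561/16.561 + 0.1196 = 1.3008
τ₀ = 8FD/(πd³) = 8·9730·55.0/(π·10.7³) = 4.2812e+06/3848.6 = 1112.4 MPa
τ_max = K·τ₀ = 1.3008 × 1112.4 = 1447 MPa

1450 MPa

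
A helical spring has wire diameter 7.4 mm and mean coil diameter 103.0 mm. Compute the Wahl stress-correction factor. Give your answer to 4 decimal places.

C = D/d = 103.0/7.4 = 13.9189
K_W = (4C−1)/(4C−4) + 0.615/C = 54.676/51.676 + 0.0442 = 1.1022

1.1022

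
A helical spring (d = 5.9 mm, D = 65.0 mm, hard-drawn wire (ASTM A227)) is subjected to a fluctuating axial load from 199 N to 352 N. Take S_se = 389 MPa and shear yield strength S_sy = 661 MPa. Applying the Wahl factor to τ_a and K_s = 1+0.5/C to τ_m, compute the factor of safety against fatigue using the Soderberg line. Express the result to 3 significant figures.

C = D/d = 65.0/5.9 = 11.0169; K_W = (4C−1)/(4C−4)+0.615/C = 1.1307; K_s = 1+0.5/C = 1.0454
F_a = (F_max−F_min)/2 = 76.5 N; F_m = (F_max+F_min)/2 = 275.5 N
τ_a = K_W·8F_aD/(πd³) = 1.1307 × 61.654 = 69.712 MPa
τ_m = K_s·8F_mD/(πd³) = 1.0454 × 222.03 = 232.11 MPa
Soderberg: 1/n_f = τ_a/S_se + τ_m/S_sy = 69.712/389 + 232.11/661 = 0.17921 + 0.35115 = 0.53036
n_f = 1/0.53036 = 1.886

1.89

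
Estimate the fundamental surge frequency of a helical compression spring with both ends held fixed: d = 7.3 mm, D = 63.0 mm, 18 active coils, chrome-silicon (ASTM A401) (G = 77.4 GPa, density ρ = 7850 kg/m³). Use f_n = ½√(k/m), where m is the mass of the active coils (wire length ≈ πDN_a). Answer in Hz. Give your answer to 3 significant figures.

k = Gd⁴/(8D³N_a) = (77.4×10³)(7.3⁴)/(8·63.0³·18) = 6.1045 N/mm = 6104.5 N/m
Wire length L = πDN_a = π·63.0·18 = 3562.6 mm
m = ρ·(πd²/4)·L = 7850 × 41.854×10⁻⁶ m² × 3.5626 m = 1.1705 kg
f_n = ½√(k/m) = 0.5·√(6104.5/1.1705) = 0.5·√(5215.3) = 36.109 Hz

36.1 Hz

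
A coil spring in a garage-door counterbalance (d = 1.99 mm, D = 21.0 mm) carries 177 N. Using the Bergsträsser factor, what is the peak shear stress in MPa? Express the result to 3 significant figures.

1350 MPa

Spring index C = D/d = 21.0/1.99 = 10.5528
K_B = (4C+2)/(4C−3) = 44.211/39.211 = 1.1275
τ₀ = 8FD/(πd³) = 8·177·21.0/(π·1.99³) = 29736/24.758 = 1201.1 MPa
τ_max = K·τ₀ = 1.1275 × 1201.1 = 1354.2 MPa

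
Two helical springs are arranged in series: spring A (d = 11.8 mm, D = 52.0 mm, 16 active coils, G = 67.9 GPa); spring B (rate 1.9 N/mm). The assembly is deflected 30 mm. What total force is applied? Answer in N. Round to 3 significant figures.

k_A = Gd⁴/(8D³N_a) = (67.9×10³)(11.8⁴)/(8·52.0³·16) = 73.144 N/mm
Series: 1/k_eq = 1/73.144 + 1/1.9 = 0.53999; k_eq = 1.8519 N/mm
F = k_eq·δ = 1.8519·30 = 55.557 N

55.6 N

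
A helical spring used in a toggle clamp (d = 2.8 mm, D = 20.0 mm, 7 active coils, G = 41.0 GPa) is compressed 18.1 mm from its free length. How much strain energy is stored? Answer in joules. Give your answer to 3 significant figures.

0.921 J

k = Gd⁴/(8D³N_a) = (41.0×10³)(2.8⁴)/(8·20.0³·7) = 5.6252 N/mm
U = ½kδ² = 0.5 × 5.6252 × 18.1² = 921.44 N·mm = 0.92144 J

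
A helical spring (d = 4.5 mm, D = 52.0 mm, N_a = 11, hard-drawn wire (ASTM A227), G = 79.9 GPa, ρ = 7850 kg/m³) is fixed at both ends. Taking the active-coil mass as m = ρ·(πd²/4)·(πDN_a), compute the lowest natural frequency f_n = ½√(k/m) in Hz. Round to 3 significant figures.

k = Gd⁴/(8D³N_a) = (79.9×10³)(4.5⁴)/(8·52.0³·11) = 2.6479 N/mm = 2647.9 N/m
Wire length L = πDN_a = π·52.0·11 = 1797 mm
m = ρ·(πd²/4)·L = 7850 × 15.904×10⁻⁶ m² × 1.797 m = 0.22435 kg
f_n = ½√(k/m) = 0.5·√(2647.9/0.22435) = 0.5·√(11802) = 54.32 Hz

54.3 Hz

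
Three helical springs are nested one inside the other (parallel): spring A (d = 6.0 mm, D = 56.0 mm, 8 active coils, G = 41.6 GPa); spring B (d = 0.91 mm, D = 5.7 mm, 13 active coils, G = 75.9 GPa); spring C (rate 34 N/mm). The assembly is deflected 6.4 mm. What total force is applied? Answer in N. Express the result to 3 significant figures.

k_A = Gd⁴/(8D³N_a) = (41.6×10³)(6.0⁴)/(8·56.0³·8) = 4.7968 N/mm
k_B = Gd⁴/(8D³N_a) = (75.9×10³)(0.91⁴)/(8·5.7³·13) = 2.7024 N/mm
Parallel: k_eq = 4.7968 + 2.7024 + 34 = 41.499 N/mm
F = k_eq·δ = 41.499·6.4 = 265.6 N

266 N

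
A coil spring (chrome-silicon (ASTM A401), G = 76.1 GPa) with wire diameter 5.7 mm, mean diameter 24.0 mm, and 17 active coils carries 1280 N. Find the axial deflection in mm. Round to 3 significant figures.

k = Gd⁴/(8D³N_a) = (76.1×10³)(5.7⁴)/(8·24.0³·17) = 42.728 N/mm
δ = F/k = 1280 / 42.728 = 29.957 mm

30.0 mm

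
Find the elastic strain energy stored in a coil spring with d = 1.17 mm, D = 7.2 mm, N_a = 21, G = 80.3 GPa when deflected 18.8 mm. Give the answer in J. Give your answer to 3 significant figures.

k = Gd⁴/(8D³N_a) = (80.3×10³)(1.17⁴)/(8·7.2³·21) = 2.3997 N/mm
U = ½kδ² = 0.5 × 2.3997 × 18.8² = 424.07 N·mm = 0.42407 J

0.424 J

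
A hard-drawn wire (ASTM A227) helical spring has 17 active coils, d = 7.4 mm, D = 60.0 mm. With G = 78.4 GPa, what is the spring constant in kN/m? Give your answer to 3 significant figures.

k = Gd⁴/(8D³N_a) = (78.4×10³ × 7.4⁴) / (8 × 60.0³ × 17)
  = 2.35095e+08 / 2.9376e+07 = 8.003 N/mm

8.00 kN/m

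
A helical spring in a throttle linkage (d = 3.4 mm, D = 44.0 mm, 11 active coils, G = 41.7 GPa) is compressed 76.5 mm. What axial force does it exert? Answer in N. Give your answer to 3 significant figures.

56.9 N

k = Gd⁴/(8D³N_a) = (41.7×10³)(3.4⁴)/(8·44.0³·11) = 0.74338 N/mm
F = k·δ = 0.74338 × 76.5 = 56.869 N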